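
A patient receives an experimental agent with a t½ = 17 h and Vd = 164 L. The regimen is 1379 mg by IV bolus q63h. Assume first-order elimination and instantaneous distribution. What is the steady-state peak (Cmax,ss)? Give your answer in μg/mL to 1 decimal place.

k = ln2/t½ = ln2/17 ≈ 0.040773 h⁻¹; fraction remaining f = e^(−kτ) = e^(−0.040773×63) ≈ 0.0766.
Accumulation ratio R = 1/(1 − f) ≈ 1/0.9234 ≈ 1.0830.
Single-dose peak C₀ = D/Vd = 1379/164 ≈ 8.409 μg/mL.
Steady-state peak Cmax,ss = C₀·R ≈ 8.409 × 1.0830 ≈ 9.107 μg/mL.

9.1 μg/mL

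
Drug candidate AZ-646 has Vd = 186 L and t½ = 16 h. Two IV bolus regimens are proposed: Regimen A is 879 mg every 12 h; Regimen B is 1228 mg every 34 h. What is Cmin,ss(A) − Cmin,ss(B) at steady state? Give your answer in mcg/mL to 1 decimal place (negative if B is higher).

5.0 mcg/mL

Regimen A: f = (1/2)^(12/16) ≈ 0.5946; Cmin,ss = (879/186)·f/(1−f) ≈ 6.931 mcg/mL.
Regimen B: f = (1/2)^(34/16) ≈ 0.2293; Cmin,ss = (1228/186)·f/(1−f) ≈ 1.964 mcg/mL.
Difference ≈ 6.931 − 1.964 ≈ 4.967 mcg/mL.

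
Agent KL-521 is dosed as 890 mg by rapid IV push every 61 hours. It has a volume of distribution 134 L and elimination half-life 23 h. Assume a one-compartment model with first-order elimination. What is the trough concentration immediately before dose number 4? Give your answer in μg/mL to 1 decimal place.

1.3 μg/mL

f = (1/2)^(τ/t½) = (1/2)^(61/23) ≈ 0.1591.
C₀ = D/Vd = 890/134 ≈ 6.642 μg/mL.
Before the 4th dose, 3 doses have been given. Superposition: Cmin = C₀·(f + f² + … + f^3).
≈ 6.642 × (0.1591 + 0.0253 + 0.0040) ≈ 6.642 × 0.1884 ≈ 1.251 μg/mL.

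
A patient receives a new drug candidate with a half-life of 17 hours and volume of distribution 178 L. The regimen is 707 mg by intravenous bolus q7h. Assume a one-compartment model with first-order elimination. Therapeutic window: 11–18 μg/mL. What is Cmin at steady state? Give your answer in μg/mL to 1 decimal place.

k = ln2/t½ = ln2/17 ≈ 0.040773 h⁻¹; fraction remaining f = e^(−kτ) = e^(−0.040773×7) ≈ 0.7517.
At steady state, accumulation factor R = 1/(1 − e^(−kτ)) ≈ 4.0274.
Each bolus raises the concentration by D/Vd = 707/178 ≈ 3.972 μg/mL.
Steady-state peak Cmax,ss = C₀·R ≈ 3.972 × 4.0274 ≈ 15.997 μg/mL.
One interval later, Cmin,ss = Cmax,ss·e^(−kτ) ≈ 15.997 × 0.7517 ≈ 12.025 μg/mL.
Trough 12.0 μg/mL vs MEC 11 μg/mL: adequate.

12.0 μg/mL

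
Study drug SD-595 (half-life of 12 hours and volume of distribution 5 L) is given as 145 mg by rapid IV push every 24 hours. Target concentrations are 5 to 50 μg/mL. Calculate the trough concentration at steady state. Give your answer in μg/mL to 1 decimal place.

9.7 μg/mL

The dosing interval is 2 half-lives, so f = 2^(−2) = 0.25.
Accumulation ratio R = 1/(1 − f) = 1/0.75 = 4/3.
Single-dose peak C₀ = D/Vd = 145/5 = 29 μg/mL.
Steady-state peak Cmax,ss = C₀·R = 29 × 4/3 ≈ 38.667 μg/mL.
Steady-state trough Cmin,ss = Cmax,ss·f ≈ 38.667 × 0.25 ≈ 9.667 μg/mL.
Trough 9.7 μg/mL vs MEC 5 μg/mL: adequate.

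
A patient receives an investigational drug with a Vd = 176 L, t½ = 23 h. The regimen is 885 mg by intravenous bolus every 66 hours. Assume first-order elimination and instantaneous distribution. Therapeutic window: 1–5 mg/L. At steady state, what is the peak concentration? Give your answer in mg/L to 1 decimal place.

5.8 mg/L

k = ln2/t½ = ln2/23 ≈ 0.030137 h⁻¹; fraction remaining f = e^(−kτ) = e^(−0.030137×66) ≈ 0.1368.
Accumulation ratio R = 1/(1 − f) ≈ 1/0.8632 ≈ 1.1585.
Each bolus raises the concentration by D/Vd = 885/176 ≈ 5.028 mg/L.
Cmax,ss = C₀/(1 − f) ≈ 5.028/0.8632 ≈ 5.825 mg/L.
Peak 5.8 mg/L vs MTC 5 mg/L: exceeds toxic threshold.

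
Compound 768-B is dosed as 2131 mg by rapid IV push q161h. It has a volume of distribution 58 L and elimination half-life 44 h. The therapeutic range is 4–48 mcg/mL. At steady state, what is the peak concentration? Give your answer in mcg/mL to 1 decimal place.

39.9 mcg/mL

τ/t½ = 161/44 ≈ 3.6591, so fraction remaining f = (1/2)^(161/44) ≈ 0.0792.
Accumulation ratio R = 1/(1 − f) ≈ 1/0.9208 ≈ 1.0860.
Each bolus raises the concentration by D/Vd = 2131/58 ≈ 36.741 mcg/mL.
Steady-state peak Cmax,ss = C₀·R ≈ 36.741 × 1.0860 ≈ 39.901 mcg/mL.
Peak 39.9 mcg/mL vs MTC 48 mcg/mL: below toxic threshold.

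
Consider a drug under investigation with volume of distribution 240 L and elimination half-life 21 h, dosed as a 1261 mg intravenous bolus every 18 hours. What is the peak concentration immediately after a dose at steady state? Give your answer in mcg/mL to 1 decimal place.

11.7 mcg/mL

τ/t½ = 18/21 ≈ 0.85714, so fraction remaining f = (1/2)^(18/21) ≈ 0.5520.
Accumulation ratio R = 1/(1 − f) ≈ 1/0.4480 ≈ 2.2321.
Each bolus raises the concentration by D/Vd = 1261/240 ≈ 5.254 mcg/mL.
Steady-state peak Cmax,ss = C₀·R ≈ 5.254 × 2.2321 ≈ 11.727 mcg/mL.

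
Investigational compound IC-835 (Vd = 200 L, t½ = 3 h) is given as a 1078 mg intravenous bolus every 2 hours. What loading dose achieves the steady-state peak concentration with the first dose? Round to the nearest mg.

2913 mg

f = (1/2)^(2/3) ≈ 0.629961; accumulation ratio R = 1/(1−f) ≈ 2.70242.
Loading dose to hit Cmax,ss on first dose: D_load = D_maint·R ≈ 1078 × 2.70242 ≈ 2913.21 mg.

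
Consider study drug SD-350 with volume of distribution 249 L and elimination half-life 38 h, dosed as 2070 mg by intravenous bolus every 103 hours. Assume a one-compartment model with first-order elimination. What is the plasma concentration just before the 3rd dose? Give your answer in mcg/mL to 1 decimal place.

f = (1/2)^(τ/t½) = (1/2)^(103/38) ≈ 0.1528.
C₀ = D/Vd = 2070/249 ≈ 8.313 mcg/mL.
Before the 3rd dose, 2 doses have been given. Superposition: Cmin = C₀·(f + f²).
≈ 8.313 × (0.1528 + 0.0233) ≈ 8.313 × 0.1761 ≈ 1.464 mcg/mL.

1.5 mcg/mL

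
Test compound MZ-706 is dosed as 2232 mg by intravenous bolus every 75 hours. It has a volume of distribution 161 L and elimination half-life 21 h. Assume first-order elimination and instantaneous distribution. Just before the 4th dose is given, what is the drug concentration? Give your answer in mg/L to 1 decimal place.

1.3 mg/L

f = (1/2)^(τ/t½) = (1/2)^(75/21) ≈ 0.0841.
C₀ = D/Vd = 2232/161 ≈ 13.863 mg/L.
Before the 4th dose, 3 doses have been given. Superposition: Cmin = C₀·(f + f² + … + f^3).
≈ 13.863 × (0.0841 + 0.0071 + 0.0006) ≈ 13.863 × 0.0918 ≈ 1.273 mg/L.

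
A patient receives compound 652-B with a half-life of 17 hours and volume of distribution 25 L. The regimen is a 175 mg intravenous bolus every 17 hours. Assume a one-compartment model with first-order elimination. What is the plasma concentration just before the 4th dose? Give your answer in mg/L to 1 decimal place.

f = (1/2)^(τ/t½) = (1/2)^(17/17) ≈ 0.5000.
C₀ = D/Vd = 175/25 ≈ 7.000 mg/L.
Before the 4th dose, 3 doses have been given. Superposition: Cmin = C₀·(f + f² + … + f^3).
≈ 7.000 × (0.5000 + 0.2500 + 0.1250) ≈ 7.000 × 0.8750 ≈ 6.125 mg/L.

6.1 mg/L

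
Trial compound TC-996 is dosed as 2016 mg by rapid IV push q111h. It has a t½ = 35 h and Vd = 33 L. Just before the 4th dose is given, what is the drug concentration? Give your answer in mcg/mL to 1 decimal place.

7.6 mcg/mL

f = (1/2)^(τ/t½) = (1/2)^(111/35) ≈ 0.1110.
C₀ = D/Vd = 2016/33 ≈ 61.091 mcg/mL.
Before the 4th dose, 3 doses have been given. Superposition: Cmin = C₀·(f + f² + … + f^3).
≈ 61.091 × (0.1110 + 0.0123 + 0.0014) ≈ 61.091 × 0.1247 ≈ 7.618 mcg/mL.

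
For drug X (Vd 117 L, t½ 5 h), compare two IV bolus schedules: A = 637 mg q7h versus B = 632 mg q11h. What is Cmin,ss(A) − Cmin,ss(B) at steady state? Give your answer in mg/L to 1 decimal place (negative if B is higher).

1.8 mg/L

Regimen A: f = (1/2)^(7/5) ≈ 0.3789; Cmin,ss = (637/117)·f/(1−f) ≈ 3.321 mg/L.
Regimen B: f = (1/2)^(11/5) ≈ 0.2176; Cmin,ss = (632/117)·f/(1−f) ≈ 1.502 mg/L.
Difference ≈ 3.321 − 1.502 ≈ 1.819 mg/L.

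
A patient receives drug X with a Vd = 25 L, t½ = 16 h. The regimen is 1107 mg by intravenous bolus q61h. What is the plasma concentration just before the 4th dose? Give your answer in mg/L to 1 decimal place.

3.4 mg/L

f = (1/2)^(τ/t½) = (1/2)^(61/16) ≈ 0.0712.
C₀ = D/Vd = 1107/25 ≈ 44.280 mg/L.
Before the 4th dose, 3 doses have been given. Superposition: Cmin = C₀·(f + f² + … + f^3).
≈ 44.280 × (0.0712 + 0.0051 + 0.0004) ≈ 44.280 × 0.0767 ≈ 3.396 mg/L.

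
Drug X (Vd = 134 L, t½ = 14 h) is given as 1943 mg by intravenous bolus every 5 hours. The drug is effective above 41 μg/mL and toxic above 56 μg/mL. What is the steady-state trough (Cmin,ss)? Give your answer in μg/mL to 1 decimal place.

51.6 μg/mL

k = ln2/t½ = ln2/14 ≈ 0.049511 h⁻¹; fraction remaining f = e^(−kτ) = e^(−0.049511×5) ≈ 0.7807.
At steady state, accumulation factor R = 1/(1 − e^(−kτ)) ≈ 4.5600.
Single-dose peak C₀ = D/Vd = 1943/134 ≈ 14.500 μg/mL.
Cmax,ss = C₀/(1 − f) ≈ 14.500/0.2193 ≈ 66.119 μg/mL.
Steady-state trough Cmin,ss = Cmax,ss·f ≈ 66.119 × 0.7807 ≈ 51.619 μg/mL.
Trough 51.6 μg/mL vs MEC 41 μg/mL: adequate.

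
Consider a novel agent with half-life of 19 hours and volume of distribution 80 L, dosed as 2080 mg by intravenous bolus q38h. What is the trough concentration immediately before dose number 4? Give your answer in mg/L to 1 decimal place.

8.5 mg/L

f = (1/2)^(τ/t½) = (1/2)^(38/19) ≈ 0.2500.
C₀ = D/Vd = 2080/80 ≈ 26.000 mg/L.
Before the 4th dose, 3 doses have been given. Superposition: Cmin = C₀·(f + f² + … + f^3).
≈ 26.000 × (0.2500 + 0.0625 + 0.0156) ≈ 26.000 × 0.3281 ≈ 8.531 mg/L.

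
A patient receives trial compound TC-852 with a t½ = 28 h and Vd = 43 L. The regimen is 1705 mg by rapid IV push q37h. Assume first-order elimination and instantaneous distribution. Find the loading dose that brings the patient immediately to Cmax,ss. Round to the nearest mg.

f = (1/2)^(37/28) ≈ 0.400139; accumulation ratio R = 1/(1−f) ≈ 1.66705.
Loading dose to hit Cmax,ss on first dose: D_load = D_maint·R ≈ 1705 × 1.66705 ≈ 2842.32 mg.

2842 mg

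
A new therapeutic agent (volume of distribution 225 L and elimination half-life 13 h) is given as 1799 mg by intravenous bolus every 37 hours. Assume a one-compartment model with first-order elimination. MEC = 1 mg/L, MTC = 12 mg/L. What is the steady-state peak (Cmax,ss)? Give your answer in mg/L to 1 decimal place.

τ/t½ = 37/13 ≈ 2.8462, so fraction remaining f = (1/2)^(37/13) ≈ 0.1391.
At steady state, accumulation factor R = 1/(1 − e^(−kτ)) ≈ 1.1616.
Single-dose peak C₀ = D/Vd = 1799/225 ≈ 7.996 mg/L.
Steady-state peak Cmax,ss = C₀·R ≈ 7.996 × 1.1616 ≈ 9.288 mg/L.
Peak 9.3 mg/L vs MTC 12 mg/L: below toxic threshold.

9.3 mg/L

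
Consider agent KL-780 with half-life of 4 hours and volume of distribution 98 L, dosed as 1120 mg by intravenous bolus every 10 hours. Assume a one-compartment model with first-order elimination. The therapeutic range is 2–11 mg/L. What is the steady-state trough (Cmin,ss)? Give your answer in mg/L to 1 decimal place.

k = ln2/t½ = ln2/4 ≈ 0.173287 h⁻¹; fraction remaining f = e^(−kτ) = e^(−0.173287×10) ≈ 0.1768.
Each bolus raises the concentration by D/Vd = 1120/98 ≈ 11.429 mg/L.
Steady-state trough Cmin,ss = C₀·f/(1−f) ≈ 11.429 × 0.1768/0.8232 ≈ 2.455 mg/L.
Trough 2.5 mg/L vs MEC 2 mg/L: adequate.

2.5 mg/L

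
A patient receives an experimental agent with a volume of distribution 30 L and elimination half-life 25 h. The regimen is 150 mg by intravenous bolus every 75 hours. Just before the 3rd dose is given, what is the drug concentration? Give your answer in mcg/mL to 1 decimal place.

f = (1/2)^(τ/t½) = (1/2)^(75/25) ≈ 0.1250.
C₀ = D/Vd = 150/30 ≈ 5.000 mcg/mL.
Before the 3rd dose, 2 doses have been given. Superposition: Cmin = C₀·(f + f²).
≈ 5.000 × (0.1250 + 0.0156) ≈ 5.000 × 0.1406 ≈ 0.703 mcg/mL.

0.7 mcg/mL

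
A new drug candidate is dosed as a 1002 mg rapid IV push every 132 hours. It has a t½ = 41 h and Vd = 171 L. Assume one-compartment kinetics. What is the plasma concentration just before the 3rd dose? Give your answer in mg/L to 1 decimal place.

f = (1/2)^(τ/t½) = (1/2)^(132/41) ≈ 0.1074.
C₀ = D/Vd = 1002/171 ≈ 5.860 mg/L.
Before the 3rd dose, 2 doses have been given. Superposition: Cmin = C₀·(f + f²).
≈ 5.860 × (0.1074 + 0.0115) ≈ 5.860 × 0.1189 ≈ 0.697 mg/L.

0.7 mg/L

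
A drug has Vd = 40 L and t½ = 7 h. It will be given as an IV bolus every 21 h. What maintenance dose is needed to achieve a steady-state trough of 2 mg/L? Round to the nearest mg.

τ/t½ = 21/7 ≈ 3, so f = (1/2)^(21/7) ≈ 0.125000.
Cmin,ss = (D/Vd)·f/(1−f), so D = Cmin,ss·Vd·(1−f)/f.
D = 2 × 40 × (1−f)/f ≈ 2 × 40 × 7.00000 ≈ 560.00 mg.

560 mg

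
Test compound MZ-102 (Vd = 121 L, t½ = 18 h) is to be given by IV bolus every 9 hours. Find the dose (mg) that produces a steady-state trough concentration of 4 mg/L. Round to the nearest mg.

200 mg

τ/t½ = 9/18 ≈ 0.5, so f = (1/2)^(9/18) ≈ 0.707107.
Cmin,ss = (D/Vd)·f/(1−f), so D = Cmin,ss·Vd·(1−f)/f.
D = 4 × 121 × (1−f)/f ≈ 4 × 121 × 0.41421 ≈ 200.48 mg.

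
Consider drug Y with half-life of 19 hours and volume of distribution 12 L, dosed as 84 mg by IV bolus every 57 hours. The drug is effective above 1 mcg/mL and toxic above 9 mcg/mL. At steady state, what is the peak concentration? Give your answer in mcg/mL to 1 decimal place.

τ = 57 h = 3 half-lives, so f = (1/2)^3 = 0.125.
Accumulation ratio R = 1/(1 − f) = 1/0.875 = 8/7.
Single-dose peak C₀ = D/Vd = 84/12 = 7 mcg/mL.
Steady-state peak Cmax,ss = C₀·R = 7 × 8/7 ≈ 8.000 mcg/mL.
Peak 8.0 mcg/mL vs MTC 9 mcg/mL: below toxic threshold.

8.0 mcg/mL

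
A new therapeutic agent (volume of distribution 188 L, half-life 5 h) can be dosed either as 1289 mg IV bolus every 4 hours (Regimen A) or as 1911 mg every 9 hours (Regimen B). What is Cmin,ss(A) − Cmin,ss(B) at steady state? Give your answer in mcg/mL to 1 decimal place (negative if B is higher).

5.2 mcg/mL

Regimen A: f = (1/2)^(4/5) ≈ 0.5743; Cmin,ss = (1289/188)·f/(1−f) ≈ 9.250 mcg/mL.
Regimen B: f = (1/2)^(9/5) ≈ 0.2872; Cmin,ss = (1911/188)·f/(1−f) ≈ 4.096 mcg/mL.
Difference ≈ 9.250 − 4.096 ≈ 5.154 mcg/mL.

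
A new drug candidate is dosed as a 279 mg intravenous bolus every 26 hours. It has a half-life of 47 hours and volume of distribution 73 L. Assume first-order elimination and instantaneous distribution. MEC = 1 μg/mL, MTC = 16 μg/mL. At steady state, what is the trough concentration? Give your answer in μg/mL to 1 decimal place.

8.2 μg/mL

Over one 26-h interval, 26/47 ≈ 0.55319 half-lives elapse, leaving f ≈ 0.6815 of each dose.
Each bolus raises the concentration by D/Vd = 279/73 ≈ 3.822 μg/mL.
Steady-state trough Cmin,ss = C₀·f/(1−f) ≈ 3.822 × 0.6815/0.3185 ≈ 8.178 μg/mL.
Trough 8.2 μg/mL vs MEC 1 μg/mL: adequate.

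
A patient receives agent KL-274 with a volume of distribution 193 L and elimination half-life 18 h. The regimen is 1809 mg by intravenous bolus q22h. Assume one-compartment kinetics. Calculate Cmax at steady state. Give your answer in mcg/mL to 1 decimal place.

τ/t½ = 22/18 ≈ 1.2222, so fraction remaining f = (1/2)^(22/18) ≈ 0.4286.
Accumulation ratio R = 1/(1 − f) ≈ 1/0.5714 ≈ 1.7501.
Single-dose peak C₀ = D/Vd = 1809/193 ≈ 9.373 mcg/mL.
Cmax,ss = C₀/(1 − f) ≈ 9.373/0.5714 ≈ 16.404 mcg/mL.

16.4 mcg/mL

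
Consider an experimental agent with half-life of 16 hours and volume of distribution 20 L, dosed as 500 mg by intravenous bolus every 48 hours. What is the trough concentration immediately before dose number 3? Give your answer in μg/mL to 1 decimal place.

f = (1/2)^(τ/t½) = (1/2)^(48/16) ≈ 0.1250.
C₀ = D/Vd = 500/20 ≈ 25.000 μg/mL.
Before the 3rd dose, 2 doses have been given. Superposition: Cmin = C₀·(f + f²).
≈ 25.000 × (0.1250 + 0.0156) ≈ 25.000 × 0.1406 ≈ 3.515 μg/mL.

3.5 μg/mL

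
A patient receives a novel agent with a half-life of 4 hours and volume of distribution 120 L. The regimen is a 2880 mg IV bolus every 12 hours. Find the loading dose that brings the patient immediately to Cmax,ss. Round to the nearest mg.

f = (1/2)^(12/4) ≈ 0.125000; accumulation ratio R = 1/(1−f) ≈ 1.14286.
Loading dose to hit Cmax,ss on first dose: D_load = D_maint·R ≈ 2880 × 1.14286 ≈ 3291.44 mg.

3291 mg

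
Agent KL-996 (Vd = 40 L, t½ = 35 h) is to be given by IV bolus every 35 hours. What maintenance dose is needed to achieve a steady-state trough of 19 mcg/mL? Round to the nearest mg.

τ/t½ = 35/35 ≈ 1, so f = (1/2)^(35/35) ≈ 0.500000.
Cmin,ss = (D/Vd)·f/(1−f), so D = Cmin,ss·Vd·(1−f)/f.
D = 19 × 40 × (1−f)/f ≈ 19 × 40 × 1.00000 ≈ 760.00 mg.

760 mg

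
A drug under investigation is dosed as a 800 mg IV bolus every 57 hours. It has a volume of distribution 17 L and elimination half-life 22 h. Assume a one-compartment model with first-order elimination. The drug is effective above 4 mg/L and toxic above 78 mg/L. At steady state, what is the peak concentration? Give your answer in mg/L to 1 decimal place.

56.4 mg/L

Over one 57-h interval, 57/22 ≈ 2.5909 half-lives elapse, leaving f ≈ 0.1660 of each dose.
At steady state, accumulation factor R = 1/(1 − e^(−kτ)) ≈ 1.1990.
Each bolus raises the concentration by D/Vd = 800/17 ≈ 47.059 mg/L.
Cmax,ss = C₀/(1 − f) ≈ 47.059/0.8340 ≈ 56.426 mg/L.
Peak 56.4 mg/L vs MTC 78 mg/L: below toxic threshold.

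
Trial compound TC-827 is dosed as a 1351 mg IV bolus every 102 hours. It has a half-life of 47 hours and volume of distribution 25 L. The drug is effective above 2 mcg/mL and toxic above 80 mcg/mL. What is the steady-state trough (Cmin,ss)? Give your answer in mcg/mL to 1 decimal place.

Over one 102-h interval, 102/47 ≈ 2.1702 half-lives elapse, leaving f ≈ 0.2222 of each dose.
Single-dose peak C₀ = D/Vd = 1351/25 ≈ 54.040 mcg/mL.
Steady-state trough Cmin,ss = C₀·f/(1−f) ≈ 54.040 × 0.2222/0.7778 ≈ 15.438 mcg/mL.
Trough 15.4 mcg/mL vs MEC 2 mcg/mL: adequate.

15.4 mcg/mL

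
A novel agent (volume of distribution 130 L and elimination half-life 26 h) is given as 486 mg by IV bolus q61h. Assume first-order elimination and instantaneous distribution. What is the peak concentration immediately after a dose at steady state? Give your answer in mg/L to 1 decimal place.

k = ln2/t½ = ln2/26 ≈ 0.026660 h⁻¹; fraction remaining f = e^(−kτ) = e^(−0.026660×61) ≈ 0.1967.
At steady state, accumulation factor R = 1/(1 − e^(−kτ)) ≈ 1.2449.
Each bolus raises the concentration by D/Vd = 486/130 ≈ 3.738 mg/L.
Steady-state peak Cmax,ss = C₀·R ≈ 3.738 × 1.2449 ≈ 4.653 mg/L.

4.7 mg/L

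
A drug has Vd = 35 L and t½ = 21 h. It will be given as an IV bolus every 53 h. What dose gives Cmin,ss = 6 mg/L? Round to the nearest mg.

τ/t½ = 53/21 ≈ 2.5238, so f = (1/2)^(53/21) ≈ 0.173883.
Cmin,ss = (D/Vd)·f/(1−f), so D = Cmin,ss·Vd·(1−f)/f.
D = 6 × 35 × (1−f)/f ≈ 6 × 35 × 4.75099 ≈ 997.71 mg.

998 mg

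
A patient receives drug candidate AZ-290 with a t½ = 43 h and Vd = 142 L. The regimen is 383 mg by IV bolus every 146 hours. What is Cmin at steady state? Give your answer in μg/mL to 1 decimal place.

0.3 μg/mL

k = ln2/t½ = ln2/43 ≈ 0.016120 h⁻¹; fraction remaining f = e^(−kτ) = e^(−0.016120×146) ≈ 0.0950.
Each bolus raises the concentration by D/Vd = 383/142 ≈ 2.697 μg/mL.
Steady-state trough Cmin,ss = C₀·f/(1−f) ≈ 2.697 × 0.0950/0.9050 ≈ 0.283 μg/mL.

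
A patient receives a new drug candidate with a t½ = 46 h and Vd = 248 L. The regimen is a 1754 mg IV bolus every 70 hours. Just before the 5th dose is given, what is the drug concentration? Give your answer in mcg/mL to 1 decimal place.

f = (1/2)^(τ/t½) = (1/2)^(70/46) ≈ 0.3483.
C₀ = D/Vd = 1754/248 ≈ 7.073 mcg/mL.
Before the 5th dose, 4 doses have been given. Superposition: Cmin = C₀·(f + f² + … + f^4).
≈ 7.073 × (0.3483 + 0.1213 + 0.0423 + 0.0147) ≈ 7.073 × 0.5266 ≈ 3.725 mcg/mL.

3.7 mcg/mL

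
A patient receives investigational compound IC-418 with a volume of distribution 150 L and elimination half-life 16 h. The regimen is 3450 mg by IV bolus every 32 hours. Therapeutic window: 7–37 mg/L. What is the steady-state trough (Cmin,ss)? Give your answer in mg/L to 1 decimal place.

7.7 mg/L

The dosing interval is 2 half-lives, so f = 2^(−2) = 0.25.
Accumulation ratio R = 1/(1 − f) = 1/0.75 = 4/3.
Single-dose peak C₀ = D/Vd = 3450/150 = 23 mg/L.
Steady-state peak Cmax,ss = C₀·R = 23 × 4/3 ≈ 30.667 mg/L.
Steady-state trough Cmin,ss = Cmax,ss·f ≈ 30.667 × 0.25 ≈ 7.667 mg/L.
Trough 7.7 mg/L vs MEC 7 mg/L: adequate.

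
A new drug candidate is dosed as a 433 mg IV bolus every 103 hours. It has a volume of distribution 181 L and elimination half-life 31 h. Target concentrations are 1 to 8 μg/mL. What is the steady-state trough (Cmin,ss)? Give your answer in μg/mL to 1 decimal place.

0.3 μg/mL

Over one 103-h interval, 103/31 ≈ 3.3226 half-lives elapse, leaving f ≈ 0.1000 of each dose.
Single-dose peak C₀ = D/Vd = 433/181 ≈ 2.392 μg/mL.
Steady-state trough Cmin,ss = C₀·f/(1−f) ≈ 2.392 × 0.1000/0.9000 ≈ 0.266 μg/mL.
Trough 0.3 μg/mL vs MEC 1 μg/mL: subtherapeutic.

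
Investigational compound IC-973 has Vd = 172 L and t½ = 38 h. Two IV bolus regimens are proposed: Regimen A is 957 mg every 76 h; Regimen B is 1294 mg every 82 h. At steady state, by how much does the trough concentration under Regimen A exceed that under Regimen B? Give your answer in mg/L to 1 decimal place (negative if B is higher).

-0.3 mg/L

Regimen A: f = (1/2)^(76/38) ≈ 0.2500; Cmin,ss = (957/172)·f/(1−f) ≈ 1.855 mg/L.
Regimen B: f = (1/2)^(82/38) ≈ 0.2241; Cmin,ss = (1294/172)·f/(1−f) ≈ 2.173 mg/L.
Difference ≈ 1.855 − 2.173 ≈ -0.318 mg/L.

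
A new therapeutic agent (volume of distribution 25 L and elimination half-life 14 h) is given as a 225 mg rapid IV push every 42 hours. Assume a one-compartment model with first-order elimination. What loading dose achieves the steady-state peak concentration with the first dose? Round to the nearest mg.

257 mg

f = (1/2)^(42/14) ≈ 0.125000; accumulation ratio R = 1/(1−f) ≈ 1.14286.
Loading dose to hit Cmax,ss on first dose: D_load = D_maint·R ≈ 225 × 1.14286 ≈ 257.14 mg.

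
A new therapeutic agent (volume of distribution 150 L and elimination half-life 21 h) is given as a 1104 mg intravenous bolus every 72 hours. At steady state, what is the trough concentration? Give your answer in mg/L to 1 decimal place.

0.8 mg/L

Over one 72-h interval, 72/21 ≈ 3.4286 half-lives elapse, leaving f ≈ 0.0929 of each dose.
Each bolus raises the concentration by D/Vd = 1104/150 ≈ 7.360 mg/L.
Steady-state trough Cmin,ss = C₀·f/(1−f) ≈ 7.360 × 0.0929/0.9071 ≈ 0.754 mg/L.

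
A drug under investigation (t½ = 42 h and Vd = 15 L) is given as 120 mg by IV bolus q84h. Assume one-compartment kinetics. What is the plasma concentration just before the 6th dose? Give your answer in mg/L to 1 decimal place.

2.7 mg/L

f = (1/2)^(τ/t½) = (1/2)^(84/42) ≈ 0.2500.
C₀ = D/Vd = 120/15 ≈ 8.000 mg/L.
Before the 6th dose, 5 doses have been given. Superposition: Cmin = C₀·(f + f² + … + f^5).
≈ 8.000 × (0.2500 + 0.0625 + 0.0156 + 0.0039 + 0.0010) ≈ 8.000 × 0.3330 ≈ 2.664 mg/L.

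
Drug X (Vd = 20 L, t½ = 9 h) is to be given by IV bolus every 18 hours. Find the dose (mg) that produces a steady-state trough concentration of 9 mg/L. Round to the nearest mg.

540 mg

τ/t½ = 18/9 ≈ 2, so f = (1/2)^(18/9) ≈ 0.250000.
Cmin,ss = (D/Vd)·f/(1−f), so D = Cmin,ss·Vd·(1−f)/f.
D = 9 × 20 × (1−f)/f ≈ 9 × 20 × 3.00000 ≈ 540.00 mg.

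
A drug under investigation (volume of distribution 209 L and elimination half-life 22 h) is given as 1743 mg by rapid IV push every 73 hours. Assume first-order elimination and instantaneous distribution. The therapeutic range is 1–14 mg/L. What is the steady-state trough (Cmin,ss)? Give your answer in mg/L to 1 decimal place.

0.9 mg/L

Over one 73-h interval, 73/22 ≈ 3.3182 half-lives elapse, leaving f ≈ 0.1003 of each dose.
Each bolus raises the concentration by D/Vd = 1743/209 ≈ 8.340 mg/L.
Steady-state trough Cmin,ss = C₀·f/(1−f) ≈ 8.340 × 0.1003/0.8997 ≈ 0.930 mg/L.
Trough 0.9 mg/L vs MEC 1 mg/L: subtherapeutic.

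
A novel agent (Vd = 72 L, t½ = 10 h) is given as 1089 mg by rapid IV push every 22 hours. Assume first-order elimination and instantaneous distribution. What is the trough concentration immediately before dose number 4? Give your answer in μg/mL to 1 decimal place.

f = (1/2)^(τ/t½) = (1/2)^(22/10) ≈ 0.2176.
C₀ = D/Vd = 1089/72 ≈ 15.125 μg/mL.
Before the 4th dose, 3 doses have been given. Superposition: Cmin = C₀·(f + f² + … + f^3).
≈ 15.125 × (0.2176 + 0.0473 + 0.0103) ≈ 15.125 × 0.2752 ≈ 4.162 μg/mL.

4.2 μg/mL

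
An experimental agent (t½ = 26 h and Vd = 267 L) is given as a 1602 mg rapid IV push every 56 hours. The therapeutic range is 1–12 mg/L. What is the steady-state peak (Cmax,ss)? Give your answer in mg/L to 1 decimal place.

k = ln2/t½ = ln2/26 ≈ 0.026660 h⁻¹; fraction remaining f = e^(−kτ) = e^(−0.026660×56) ≈ 0.2247.
At steady state, accumulation factor R = 1/(1 − e^(−kτ)) ≈ 1.2898.
Single-dose peak C₀ = D/Vd = 1602/267 ≈ 6.000 mg/L.
Cmax,ss = C₀/(1 − f) ≈ 6.000/0.7753 ≈ 7.739 mg/L.
Peak 7.7 mg/L vs MTC 12 mg/L: below toxic threshold.

7.7 mg/L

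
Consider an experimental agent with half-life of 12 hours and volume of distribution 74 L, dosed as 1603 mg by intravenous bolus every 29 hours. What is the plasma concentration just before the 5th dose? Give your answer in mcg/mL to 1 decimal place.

f = (1/2)^(τ/t½) = (1/2)^(29/12) ≈ 0.1873.
C₀ = D/Vd = 1603/74 ≈ 21.662 mcg/mL.
Before the 5th dose, 4 doses have been given. Superposition: Cmin = C₀·(f + f² + … + f^4).
≈ 21.662 × (0.1873 + 0.0351 + 0.0066 + 0.0012) ≈ 21.662 × 0.2302 ≈ 4.987 mcg/mL.

5.0 mcg/mL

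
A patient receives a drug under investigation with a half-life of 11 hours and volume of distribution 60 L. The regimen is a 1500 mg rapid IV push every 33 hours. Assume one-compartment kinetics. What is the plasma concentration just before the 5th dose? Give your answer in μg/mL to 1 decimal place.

3.6 μg/mL

f = (1/2)^(τ/t½) = (1/2)^(33/11) ≈ 0.1250.
C₀ = D/Vd = 1500/60 ≈ 25.000 μg/mL.
Before the 5th dose, 4 doses have been given. Superposition: Cmin = C₀·(f + f² + … + f^4).
≈ 25.000 × (0.1250 + 0.0156 + 0.0020 + 0.0002) ≈ 25.000 × 0.1428 ≈ 3.570 μg/mL.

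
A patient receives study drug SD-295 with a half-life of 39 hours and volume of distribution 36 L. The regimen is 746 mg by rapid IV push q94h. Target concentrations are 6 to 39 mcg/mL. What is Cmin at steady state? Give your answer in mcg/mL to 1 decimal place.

k = ln2/t½ = ln2/39 ≈ 0.017773 h⁻¹; fraction remaining f = e^(−kτ) = e^(−0.017773×94) ≈ 0.1881.
Single-dose peak C₀ = D/Vd = 746/36 ≈ 20.722 mcg/mL.
Steady-state trough Cmin,ss = C₀·f/(1−f) ≈ 20.722 × 0.1881/0.8119 ≈ 4.801 mcg/mL.
Trough 4.8 mcg/mL vs MEC 6 mcg/mL: subtherapeutic.

4.8 mcg/mL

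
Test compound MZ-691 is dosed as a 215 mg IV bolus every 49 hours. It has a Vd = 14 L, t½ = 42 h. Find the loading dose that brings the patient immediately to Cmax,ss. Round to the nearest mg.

388 mg

f = (1/2)^(49/42) ≈ 0.445449; accumulation ratio R = 1/(1−f) ≈ 1.80326.
Loading dose to hit Cmax,ss on first dose: D_load = D_maint·R ≈ 215 × 1.80326 ≈ 387.70 mg.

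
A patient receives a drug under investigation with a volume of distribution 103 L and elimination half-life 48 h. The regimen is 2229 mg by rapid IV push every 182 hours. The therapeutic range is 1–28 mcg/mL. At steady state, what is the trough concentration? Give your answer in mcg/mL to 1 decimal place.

τ/t½ = 182/48 ≈ 3.7917, so fraction remaining f = (1/2)^(182/48) ≈ 0.0722.
At steady state, accumulation factor R = 1/(1 − e^(−kτ)) ≈ 1.0778.
Each bolus raises the concentration by D/Vd = 2229/103 ≈ 21.641 mcg/mL.
Cmax,ss = C₀/(1 − f) ≈ 21.641/0.9278 ≈ 23.325 mcg/mL.
One interval later, Cmin,ss = Cmax,ss·e^(−kτ) ≈ 23.325 × 0.0722 ≈ 1.684 mcg/mL.
Trough 1.7 mcg/mL vs MEC 1 mcg/mL: adequate.

1.7 mcg/mL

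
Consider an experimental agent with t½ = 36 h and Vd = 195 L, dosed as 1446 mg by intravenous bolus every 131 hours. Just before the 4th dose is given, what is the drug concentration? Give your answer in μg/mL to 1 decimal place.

0.6 μg/mL

f = (1/2)^(τ/t½) = (1/2)^(131/36) ≈ 0.0803.
C₀ = D/Vd = 1446/195 ≈ 7.415 μg/mL.
Before the 4th dose, 3 doses have been given. Superposition: Cmin = C₀·(f + f² + … + f^3).
≈ 7.415 × (0.0803 + 0.0064 + 0.0005) ≈ 7.415 × 0.0872 ≈ 0.647 μg/mL.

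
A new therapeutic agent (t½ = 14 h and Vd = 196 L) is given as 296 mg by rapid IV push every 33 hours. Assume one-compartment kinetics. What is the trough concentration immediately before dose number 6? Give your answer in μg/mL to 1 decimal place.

0.4 μg/mL

f = (1/2)^(τ/t½) = (1/2)^(33/14) ≈ 0.1952.
C₀ = D/Vd = 296/196 ≈ 1.510 μg/mL.
Before the 6th dose, 5 doses have been given. Superposition: Cmin = C₀·(f + f² + … + f^5).
≈ 1.510 × (0.1952 + 0.0381 + 0.0074 + 0.0015 + 0.0003) ≈ 1.510 × 0.2425 ≈ 0.366 μg/mL.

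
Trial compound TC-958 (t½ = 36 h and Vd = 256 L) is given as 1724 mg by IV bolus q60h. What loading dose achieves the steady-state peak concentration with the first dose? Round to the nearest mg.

f = (1/2)^(60/36) ≈ 0.314980; accumulation ratio R = 1/(1−f) ≈ 1.45981.
Loading dose to hit Cmax,ss on first dose: D_load = D_maint·R ≈ 1724 × 1.45981 ≈ 2516.71 mg.

2517 mg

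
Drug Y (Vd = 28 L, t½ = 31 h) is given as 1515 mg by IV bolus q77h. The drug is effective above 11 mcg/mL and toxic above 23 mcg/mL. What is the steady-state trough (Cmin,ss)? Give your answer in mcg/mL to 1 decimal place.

τ/t½ = 77/31 ≈ 2.4839, so fraction remaining f = (1/2)^(77/31) ≈ 0.1788.
Accumulation ratio R = 1/(1 − f) ≈ 1/0.8212 ≈ 1.2177.
Each bolus raises the concentration by D/Vd = 1515/28 ≈ 54.107 mcg/mL.
Steady-state peak Cmax,ss = C₀·R ≈ 54.107 × 1.2177 ≈ 65.886 mcg/mL.
One interval later, Cmin,ss = Cmax,ss·e^(−kτ) ≈ 65.886 × 0.1788 ≈ 11.780 mcg/mL.
Trough 11.8 mcg/mL vs MEC 11 mcg/mL: adequate.

11.8 mcg/mL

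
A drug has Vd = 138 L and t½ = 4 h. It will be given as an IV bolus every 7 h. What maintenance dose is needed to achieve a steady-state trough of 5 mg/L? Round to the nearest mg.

τ/t½ = 7/4 ≈ 1.75, so f = (1/2)^(7/4) ≈ 0.297302.
Cmin,ss = (D/Vd)·f/(1−f), so D = Cmin,ss·Vd·(1−f)/f.
D = 5 × 138 × (1−f)/f ≈ 5 × 138 × 2.36358 ≈ 1630.87 mg.

1631 mg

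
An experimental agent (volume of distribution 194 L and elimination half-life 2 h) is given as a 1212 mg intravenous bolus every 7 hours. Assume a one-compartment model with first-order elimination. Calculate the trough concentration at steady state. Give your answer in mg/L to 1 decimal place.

0.6 mg/L

k = ln2/t½ = ln2/2 ≈ 0.346574 h⁻¹; fraction remaining f = e^(−kτ) = e^(−0.346574×7) ≈ 0.0884.
Accumulation ratio R = 1/(1 − f) ≈ 1/0.9116 ≈ 1.0970.
Each bolus raises the concentration by D/Vd = 1212/194 ≈ 6.247 mg/L.
Cmax,ss = C₀/(1 − f) ≈ 6.247/0.9116 ≈ 6.853 mg/L.
Steady-state trough Cmin,ss = Cmax,ss·f ≈ 6.853 × 0.0884 ≈ 0.606 mg/L.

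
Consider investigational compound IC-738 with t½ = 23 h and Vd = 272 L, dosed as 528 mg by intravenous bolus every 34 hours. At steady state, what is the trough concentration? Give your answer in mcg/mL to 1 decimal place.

Over one 34-h interval, 34/23 ≈ 1.4783 half-lives elapse, leaving f ≈ 0.3589 of each dose.
At steady state, accumulation factor R = 1/(1 − e^(−kτ)) ≈ 1.5598.
Single-dose peak C₀ = D/Vd = 528/272 ≈ 1.941 mcg/mL.
Steady-state peak Cmax,ss = C₀·R ≈ 1.941 × 1.5598 ≈ 3.028 mcg/mL.
Steady-state trough Cmin,ss = Cmax,ss·f ≈ 3.028 × 0.3589 ≈ 1.087 mcg/mL.

1.1 mcg/mL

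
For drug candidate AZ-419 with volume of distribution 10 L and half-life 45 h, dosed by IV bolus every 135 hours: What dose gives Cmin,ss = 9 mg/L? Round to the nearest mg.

630 mg

τ/t½ = 135/45 ≈ 3, so f = (1/2)^(135/45) ≈ 0.125000.
Cmin,ss = (D/Vd)·f/(1−f), so D = Cmin,ss·Vd·(1−f)/f.
D = 9 × 10 × (1−f)/f ≈ 9 × 10 × 7.00000 ≈ 630.00 mg.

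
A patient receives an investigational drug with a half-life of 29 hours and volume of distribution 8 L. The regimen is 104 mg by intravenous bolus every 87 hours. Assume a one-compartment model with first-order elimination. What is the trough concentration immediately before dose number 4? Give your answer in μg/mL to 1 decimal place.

1.9 μg/mL

f = (1/2)^(τ/t½) = (1/2)^(87/29) ≈ 0.1250.
C₀ = D/Vd = 104/8 ≈ 13.000 μg/mL.
Before the 4th dose, 3 doses have been given. Superposition: Cmin = C₀·(f + f² + … + f^3).
≈ 13.000 × (0.1250 + 0.0156 + 0.0020) ≈ 13.000 × 0.1426 ≈ 1.854 μg/mL.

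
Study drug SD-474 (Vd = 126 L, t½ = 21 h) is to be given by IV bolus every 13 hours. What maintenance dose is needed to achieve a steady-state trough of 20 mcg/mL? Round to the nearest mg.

τ/t½ = 13/21 ≈ 0.61905, so f = (1/2)^(13/21) ≈ 0.651101.
Cmin,ss = (D/Vd)·f/(1−f), so D = Cmin,ss·Vd·(1−f)/f.
D = 20 × 126 × (1−f)/f ≈ 20 × 126 × 0.53586 ≈ 1350.37 mg.

1350 mg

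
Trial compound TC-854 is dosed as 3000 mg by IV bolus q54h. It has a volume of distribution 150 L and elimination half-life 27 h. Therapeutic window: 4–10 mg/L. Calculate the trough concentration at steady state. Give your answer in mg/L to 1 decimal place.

The dosing interval is 2 half-lives, so f = 2^(−2) = 0.25.
At steady state, R = 1/(1 − 0.25) = 4/3.
Single-dose peak C₀ = D/Vd = 3000/150 = 20 mg/L.
Steady-state peak Cmax,ss = C₀·R = 20 × 4/3 ≈ 26.667 mg/L.
Steady-state trough Cmin,ss = Cmax,ss·f ≈ 26.667 × 0.25 ≈ 6.667 mg/L.
Trough 6.7 mg/L vs MEC 4 mg/L: adequate.

6.7 mg/L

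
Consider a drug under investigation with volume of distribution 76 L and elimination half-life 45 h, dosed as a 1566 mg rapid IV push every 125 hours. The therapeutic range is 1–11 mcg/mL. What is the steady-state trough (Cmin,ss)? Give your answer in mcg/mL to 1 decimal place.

Over one 125-h interval, 125/45 ≈ 2.7778 half-lives elapse, leaving f ≈ 0.1458 of each dose.
At steady state, accumulation factor R = 1/(1 − e^(−kτ)) ≈ 1.1707.
Each bolus raises the concentration by D/Vd = 1566/76 ≈ 20.605 mcg/mL.
Steady-state peak Cmax,ss = C₀·R ≈ 20.605 × 1.1707 ≈ 24.122 mcg/mL.
Steady-state trough Cmin,ss = Cmax,ss·f ≈ 24.122 × 0.1458 ≈ 3.517 mcg/mL.
Trough 3.5 mcg/mL vs MEC 1 mcg/mL: adequate.

3.5 mcg/mL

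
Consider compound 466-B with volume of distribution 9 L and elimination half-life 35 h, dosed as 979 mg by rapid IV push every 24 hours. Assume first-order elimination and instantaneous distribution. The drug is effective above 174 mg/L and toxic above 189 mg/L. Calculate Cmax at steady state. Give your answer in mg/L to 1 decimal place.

287.5 mg/L

τ/t½ = 24/35 ≈ 0.68571, so fraction remaining f = (1/2)^(24/35) ≈ 0.6217.
Accumulation ratio R = 1/(1 − f) ≈ 1/0.3783 ≈ 2.6434.
Each bolus raises the concentration by D/Vd = 979/9 ≈ 108.778 mg/L.
Steady-state peak Cmax,ss = C₀·R ≈ 108.778 × 2.6434 ≈ 287.544 mg/L.
Peak 287.5 mg/L vs MTC 189 mg/L: exceeds toxic threshold.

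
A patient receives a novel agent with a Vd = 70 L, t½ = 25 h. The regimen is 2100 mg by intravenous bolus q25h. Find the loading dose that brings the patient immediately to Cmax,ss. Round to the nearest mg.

f = (1/2)^(25/25) ≈ 0.500000; accumulation ratio R = 1/(1−f) ≈ 2.00000.
Loading dose to hit Cmax,ss on first dose: D_load = D_maint·R ≈ 2100 × 2.00000 ≈ 4200.00 mg.

4200 mg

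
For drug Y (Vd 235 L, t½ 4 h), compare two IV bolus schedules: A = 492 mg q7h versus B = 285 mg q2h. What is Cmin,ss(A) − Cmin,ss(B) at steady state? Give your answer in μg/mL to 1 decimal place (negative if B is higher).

Regimen A: f = (1/2)^(7/4) ≈ 0.2973; Cmin,ss = (492/235)·f/(1−f) ≈ 0.886 μg/mL.
Regimen B: f = (1/2)^(2/4) ≈ 0.7071; Cmin,ss = (285/235)·f/(1−f) ≈ 2.928 μg/mL.
Difference ≈ 0.886 − 2.928 ≈ -2.042 μg/mL.

-2.0 μg/mL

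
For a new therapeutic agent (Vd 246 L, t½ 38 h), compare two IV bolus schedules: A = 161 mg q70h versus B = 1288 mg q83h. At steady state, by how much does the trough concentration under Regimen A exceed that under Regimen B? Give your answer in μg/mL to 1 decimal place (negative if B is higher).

Regimen A: f = (1/2)^(70/38) ≈ 0.2789; Cmin,ss = (161/246)·f/(1−f) ≈ 0.253 μg/mL.
Regimen B: f = (1/2)^(83/38) ≈ 0.2200; Cmin,ss = (1288/246)·f/(1−f) ≈ 1.477 μg/mL.
Difference ≈ 0.253 − 1.477 ≈ -1.224 μg/mL.

-1.2 μg/mL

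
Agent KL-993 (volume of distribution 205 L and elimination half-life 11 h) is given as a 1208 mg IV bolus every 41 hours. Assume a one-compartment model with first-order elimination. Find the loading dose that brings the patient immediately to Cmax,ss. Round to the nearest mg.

f = (1/2)^(41/11) ≈ 0.075506; accumulation ratio R = 1/(1−f) ≈ 1.08167.
Loading dose to hit Cmax,ss on first dose: D_load = D_maint·R ≈ 1208 × 1.08167 ≈ 1306.66 mg.

1307 mg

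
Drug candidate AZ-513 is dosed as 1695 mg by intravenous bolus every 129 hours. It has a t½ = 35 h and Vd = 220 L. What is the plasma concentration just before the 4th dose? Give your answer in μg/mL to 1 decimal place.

f = (1/2)^(τ/t½) = (1/2)^(129/35) ≈ 0.0777.
C₀ = D/Vd = 1695/220 ≈ 7.705 μg/mL.
Before the 4th dose, 3 doses have been given. Superposition: Cmin = C₀·(f + f² + … + f^3).
≈ 7.705 × (0.0777 + 0.0060 + 0.0005) ≈ 7.705 × 0.0842 ≈ 0.649 μg/mL.

0.6 μg/mL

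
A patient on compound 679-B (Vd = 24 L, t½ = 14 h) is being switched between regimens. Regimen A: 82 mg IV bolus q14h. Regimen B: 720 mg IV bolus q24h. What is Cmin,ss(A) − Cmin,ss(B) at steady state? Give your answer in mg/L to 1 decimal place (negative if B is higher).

Regimen A: f = (1/2)^(14/14) ≈ 0.5000; Cmin,ss = (82/24)·f/(1−f) ≈ 3.417 mg/L.
Regimen B: f = (1/2)^(24/14) ≈ 0.3048; Cmin,ss = (720/24)·f/(1−f) ≈ 13.153 mg/L.
Difference ≈ 3.417 − 13.153 ≈ -9.736 mg/L.

-9.7 mg/L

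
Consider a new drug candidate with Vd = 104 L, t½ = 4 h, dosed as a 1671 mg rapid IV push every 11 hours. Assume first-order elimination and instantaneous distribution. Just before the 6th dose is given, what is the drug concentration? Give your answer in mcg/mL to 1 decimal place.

2.8 mcg/mL

f = (1/2)^(τ/t½) = (1/2)^(11/4) ≈ 0.1487.
C₀ = D/Vd = 1671/104 ≈ 16.067 mcg/mL.
Before the 6th dose, 5 doses have been given. Superposition: Cmin = C₀·(f + f² + … + f^5).
≈ 16.067 × (0.1487 + 0.0221 + 0.0033 + 0.0005 + 0.0001) ≈ 16.067 × 0.1747 ≈ 2.807 mcg/mL.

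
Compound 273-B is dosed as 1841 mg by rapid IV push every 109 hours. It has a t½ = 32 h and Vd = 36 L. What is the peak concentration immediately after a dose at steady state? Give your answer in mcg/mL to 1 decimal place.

56.5 mcg/mL

Over one 109-h interval, 109/32 ≈ 3.4062 half-lives elapse, leaving f ≈ 0.0943 of each dose.
Accumulation ratio R = 1/(1 − f) ≈ 1/0.9057 ≈ 1.1041.
Each bolus raises the concentration by D/Vd = 1841/36 ≈ 51.139 mcg/mL.
Steady-state peak Cmax,ss = C₀·R ≈ 51.139 × 1.1041 ≈ 56.463 mcg/mL.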